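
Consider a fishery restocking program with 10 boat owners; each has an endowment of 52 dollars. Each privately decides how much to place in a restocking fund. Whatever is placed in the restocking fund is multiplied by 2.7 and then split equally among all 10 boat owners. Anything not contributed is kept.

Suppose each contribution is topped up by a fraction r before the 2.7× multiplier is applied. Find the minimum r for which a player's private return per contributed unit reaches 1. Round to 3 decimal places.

With matching at rate r, one contributed unit becomes (1 + r) in the restocking fund and returns 2.7 × (1 + r) / 10 to the contributor.
Setting this equal to 1: 1 + r = 10/2.7 = 3.7037.
So the minimum matching rate is r = 3.7037 − 1 = 2.704.

2.704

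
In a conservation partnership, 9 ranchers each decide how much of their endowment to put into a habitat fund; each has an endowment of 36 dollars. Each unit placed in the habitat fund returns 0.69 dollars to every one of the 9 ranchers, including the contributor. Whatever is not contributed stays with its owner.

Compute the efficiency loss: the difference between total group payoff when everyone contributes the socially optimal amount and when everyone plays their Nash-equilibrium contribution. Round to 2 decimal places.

1688.04 dollars

The private return per contributed unit is 0.69 < 1, so contributing 0 is dominant for every player. At the Nash equilibrium everyone keeps their 36, and the group total is 9 × 36 = 324.
Each contributed unit returns 6.210 to the group as a whole (0.69 to each of 9 players), which exceeds 1, so the social optimum is full contribution: group total = 6.210 × 324 = 2012.04.
Efficiency loss = 2012.04 − 324 = 1688.04.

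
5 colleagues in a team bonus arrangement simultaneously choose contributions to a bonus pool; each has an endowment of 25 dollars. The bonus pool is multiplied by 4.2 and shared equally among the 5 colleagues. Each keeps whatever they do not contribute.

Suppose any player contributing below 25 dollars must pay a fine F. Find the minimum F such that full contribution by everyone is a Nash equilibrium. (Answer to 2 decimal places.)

Given the others contribute fully, the best deviation is to contribute 0 (any partial contribution still incurs the fine and gives up units whose private return 0.8400 is below 1).
Deviating from 25 to 0 saves 25 dollars but forfeits the deviator's share of the drop in the bonus pool: 4.2/5 × 25 = 21.00.
So the deviation gain is 25 − 21.00 = 4.00, and the fine must be at least 4.00 dollars to wipe it out.

4.00 dollars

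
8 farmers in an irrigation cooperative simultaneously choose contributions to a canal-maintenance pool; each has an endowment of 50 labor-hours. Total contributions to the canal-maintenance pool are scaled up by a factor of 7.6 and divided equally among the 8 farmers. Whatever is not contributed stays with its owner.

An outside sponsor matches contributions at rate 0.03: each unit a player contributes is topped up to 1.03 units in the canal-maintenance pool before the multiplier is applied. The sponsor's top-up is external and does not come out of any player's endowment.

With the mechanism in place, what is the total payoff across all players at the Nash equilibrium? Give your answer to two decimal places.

400.00 labor-hours

With the mechanism, a contributed unit returns 7.6 × 1.03 / 8 = 0.9785 per unit of net cost — still below 1 — so contributing 0 remains dominant for every player.
At the Nash equilibrium no one contributes; group total payoff = 8 × 50 = 400.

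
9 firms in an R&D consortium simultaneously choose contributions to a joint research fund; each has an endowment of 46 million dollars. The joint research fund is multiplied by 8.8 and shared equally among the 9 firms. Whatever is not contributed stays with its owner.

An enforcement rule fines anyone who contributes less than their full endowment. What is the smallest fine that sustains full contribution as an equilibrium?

Given the others contribute fully, the best deviation is to contribute 0 (any partial contribution still incurs the fine and gives up units whose private return 0.9778 is below 1).
Deviating from 46 to 0 saves 46 million dollars but forfeits the deviator's share of the drop in the joint research fund: 8.8/9 × 46 = 44.98.
So the deviation gain is 46 − 44.98 = 1.02, and the fine must be at least 1.02 million dollars to wipe it out.

1.02 million dollars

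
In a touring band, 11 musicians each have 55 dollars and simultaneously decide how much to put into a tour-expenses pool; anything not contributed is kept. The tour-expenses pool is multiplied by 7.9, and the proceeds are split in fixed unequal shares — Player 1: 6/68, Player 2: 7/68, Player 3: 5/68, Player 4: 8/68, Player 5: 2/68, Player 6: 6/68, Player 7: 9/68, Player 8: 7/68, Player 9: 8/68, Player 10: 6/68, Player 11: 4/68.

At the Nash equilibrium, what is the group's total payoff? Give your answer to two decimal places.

984.50 dollars

A player with share s gets back 7.9·s per unit contributed, so full contribution is dominant for anyone with s > 1/7.9 = 0.1266 and zero contribution is dominant for anyone below.
The only share above 0.1266 is Player 7's 9/68, contributing 55; the remaining 10 contribute 0. Total contributed: 55.
The tour-expenses pool pays out 7.9 × 55 = 434.50 in total (split across the unequal shares, but the aggregate is all that matters for the group sum).
The 10 free-riders keep 55 each, adding 550. Group total = 550 + 434.50 = 984.50.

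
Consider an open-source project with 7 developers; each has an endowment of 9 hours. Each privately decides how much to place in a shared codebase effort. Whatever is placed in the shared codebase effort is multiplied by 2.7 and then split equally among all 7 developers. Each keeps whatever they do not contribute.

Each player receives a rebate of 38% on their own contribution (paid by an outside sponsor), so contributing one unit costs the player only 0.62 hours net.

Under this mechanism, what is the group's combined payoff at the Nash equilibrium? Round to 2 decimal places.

63.00 hours

The effective private return is (2.7/7) / 0.62 = 0.6221, which is still under 1, so the mechanism doesn't change anyone's dominant strategy: zero contribution.
At the Nash equilibrium no one contributes; group total payoff = 7 × 9 = 63.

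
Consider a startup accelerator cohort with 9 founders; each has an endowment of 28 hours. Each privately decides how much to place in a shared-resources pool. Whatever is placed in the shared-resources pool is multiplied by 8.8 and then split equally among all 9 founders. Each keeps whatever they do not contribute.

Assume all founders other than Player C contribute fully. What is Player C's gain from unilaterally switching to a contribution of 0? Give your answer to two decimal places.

Switching from a contribution of 28 to 0 lets Player C keep an extra 28 hours, but lowers the shared-resources pool by 28, which costs Player C their own share of that drop: 8.8/9 × 28 = 27.38.
Net gain = 28 − 27.38 = 0.62. The private return per contributed unit (0.9778) is below 1, so free-riding is indeed the best response regardless of what the others do.

0.62 hours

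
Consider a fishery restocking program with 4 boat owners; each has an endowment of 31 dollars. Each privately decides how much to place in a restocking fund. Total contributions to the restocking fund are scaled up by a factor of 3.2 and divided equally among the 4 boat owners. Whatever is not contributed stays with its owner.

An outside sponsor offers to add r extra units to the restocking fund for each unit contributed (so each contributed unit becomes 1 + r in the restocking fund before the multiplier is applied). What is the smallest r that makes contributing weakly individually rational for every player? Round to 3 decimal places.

With matching at rate r, one contributed unit becomes (1 + r) in the restocking fund and returns 3.2 × (1 + r) / 4 to the contributor.
Setting this equal to 1: 1 + r = 4/3.2 = 1.2500.
So the minimum matching rate is r = 1.2500 − 1 = 0.250.

0.250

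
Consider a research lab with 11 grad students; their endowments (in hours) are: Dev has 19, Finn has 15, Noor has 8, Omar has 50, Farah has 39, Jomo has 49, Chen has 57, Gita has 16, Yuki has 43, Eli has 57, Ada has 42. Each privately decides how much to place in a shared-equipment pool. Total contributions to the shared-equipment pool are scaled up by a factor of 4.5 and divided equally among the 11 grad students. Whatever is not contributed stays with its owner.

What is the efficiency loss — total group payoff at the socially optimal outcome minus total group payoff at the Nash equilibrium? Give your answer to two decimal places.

1382.50 hours

The private return per contributed unit is 4.5/11 = 0.4091 < 1 for every player regardless of endowment, so the Nash equilibrium is zero contribution and the group total is Σ E_j = 19 + 15 + 8 + 50 + 39 + 49 + 57 + 16 + 43 + 57 + 42 = 395.
Each contributed unit returns 4.500 to the group, so the social optimum is full contribution by everyone: group total = 4.500 × 395 = 1777.50.
Efficiency loss = (4.500 − 1) × 395 = 1382.50.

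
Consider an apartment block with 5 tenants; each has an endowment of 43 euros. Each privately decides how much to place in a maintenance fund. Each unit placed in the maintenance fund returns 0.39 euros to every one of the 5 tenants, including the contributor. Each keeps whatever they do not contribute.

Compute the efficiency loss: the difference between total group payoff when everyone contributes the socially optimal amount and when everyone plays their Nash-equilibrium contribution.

The private return per contributed unit is 0.39 < 1, so contributing 0 is dominant for every player. At the Nash equilibrium everyone keeps their 43, and the group total is 5 × 43 = 215.
Each contributed unit returns 1.950 to the group as a whole (0.39 to each of 5 players), which exceeds 1, so the social optimum is full contribution: group total = 1.950 × 215 = 419.25.
Efficiency loss = 419.25 − 215 = 204.25.

204.25 euros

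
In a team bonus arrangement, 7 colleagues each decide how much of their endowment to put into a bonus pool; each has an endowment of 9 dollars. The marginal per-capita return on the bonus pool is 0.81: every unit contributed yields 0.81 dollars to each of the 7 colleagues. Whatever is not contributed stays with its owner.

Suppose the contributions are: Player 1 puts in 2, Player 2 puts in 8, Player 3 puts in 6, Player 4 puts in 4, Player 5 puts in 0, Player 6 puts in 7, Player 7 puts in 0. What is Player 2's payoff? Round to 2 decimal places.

22.87 dollars

Total contributed: 2 + 8 + 6 + 4 + 0 + 7 + 0 = 27.
Each receives 0.81 × 27 = 21.87 from the bonus pool.
Player 2 keeps 9 − 8 = 1, so Player 2's payoff is 1 + 21.87 = 22.87.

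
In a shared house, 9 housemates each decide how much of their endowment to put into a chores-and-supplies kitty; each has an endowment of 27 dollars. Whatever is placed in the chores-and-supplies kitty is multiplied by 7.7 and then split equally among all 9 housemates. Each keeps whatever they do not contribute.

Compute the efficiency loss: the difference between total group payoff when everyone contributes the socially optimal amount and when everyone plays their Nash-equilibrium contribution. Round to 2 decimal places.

Each contributed unit returns 7.7/9 = 0.8556 to its contributor — below 1 — so contributing 0 is dominant for every player. At the Nash equilibrium everyone keeps their 27, and the group total is 9 × 27 = 243.
Each contributed unit returns 7.700 to the group as a whole (0.8556 to each of 9 players), which exceeds 1, so the social optimum is full contribution: group total = 7.700 × 243 = 1871.10.
Efficiency loss = 1871.10 − 243 = 1628.10.

1628.10 dollars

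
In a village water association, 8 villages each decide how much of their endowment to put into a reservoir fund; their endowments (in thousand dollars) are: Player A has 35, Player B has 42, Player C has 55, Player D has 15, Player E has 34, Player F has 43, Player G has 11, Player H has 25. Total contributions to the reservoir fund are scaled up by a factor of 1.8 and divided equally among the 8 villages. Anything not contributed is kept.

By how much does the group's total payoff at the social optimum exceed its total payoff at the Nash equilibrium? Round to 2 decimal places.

208.00 thousand dollars

The private return per contributed unit is 1.8/8 = 0.2250 < 1 for every player regardless of endowment, so the Nash equilibrium is zero contribution and the group total is Σ E_j = 35 + 42 + 55 + 15 + 34 + 43 + 11 + 25 = 260.
Each contributed unit returns 1.800 to the group, so the social optimum is full contribution by everyone: group total = 1.800 × 260 = 468.00.
Efficiency loss = (1.800 − 1) × 260 = 208.00.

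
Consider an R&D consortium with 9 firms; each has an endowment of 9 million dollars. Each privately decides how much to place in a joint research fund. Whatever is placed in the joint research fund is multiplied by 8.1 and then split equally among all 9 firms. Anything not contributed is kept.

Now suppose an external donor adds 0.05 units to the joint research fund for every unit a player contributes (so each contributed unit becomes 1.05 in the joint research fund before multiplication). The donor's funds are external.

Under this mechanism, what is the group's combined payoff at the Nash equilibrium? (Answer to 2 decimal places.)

With the mechanism, a contributed unit returns 8.1 × 1.05 / 9 = 0.9450 per unit of net cost — still below 1 — so contributing 0 remains dominant for every player.
Everyone keeps their endowment and the group total is 9 × 9 = 81.

81.00 million dollars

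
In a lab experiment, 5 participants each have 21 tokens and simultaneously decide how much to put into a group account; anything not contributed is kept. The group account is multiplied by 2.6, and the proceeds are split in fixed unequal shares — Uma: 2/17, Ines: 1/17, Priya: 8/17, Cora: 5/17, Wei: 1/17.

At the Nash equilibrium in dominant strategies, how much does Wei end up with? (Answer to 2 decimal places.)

A player with share s gets back 2.6·s per unit contributed, so full contribution is dominant for anyone with s > 1/2.6 = 0.3846 and zero contribution is dominant for anyone below.
The only share above 0.3846 is Priya's 8/17, contributing 21; the remaining 4 contribute 0. Total contributed: 21.
Wei keeps 21 and receives 2.6 × 21 × 1/17 = 3.21 from the group account, for a payoff of 24.21.

24.21 tokens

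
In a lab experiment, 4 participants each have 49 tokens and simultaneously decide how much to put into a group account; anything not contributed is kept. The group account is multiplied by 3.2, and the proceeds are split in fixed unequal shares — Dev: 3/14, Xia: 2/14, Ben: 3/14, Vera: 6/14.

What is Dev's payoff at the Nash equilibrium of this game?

Player j's private return per contributed unit is 3.2 × (j's share). Contributing is weakly dominant for j when that share is at least 1/3.2 = 0.3125, and contributing 0 is dominant otherwise.
Vera alone (share 6/14) is above the threshold, contributing 49; the remaining 3 contribute 0. Total contributed: 49.
Dev keeps 49 and receives 3.2 × 49 × 3/14 = 33.60 from the group account, for a payoff of 82.60.

82.60 tokens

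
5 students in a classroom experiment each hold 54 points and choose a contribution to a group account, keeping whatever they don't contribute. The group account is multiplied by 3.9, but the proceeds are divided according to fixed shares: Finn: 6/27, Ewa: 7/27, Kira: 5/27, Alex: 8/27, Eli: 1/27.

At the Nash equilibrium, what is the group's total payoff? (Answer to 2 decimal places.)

Each unit j contributes comes back to j as 3.9 × (j's share), so j prefers to contribute only if that share exceeds 1/3.9 = 0.2564; otherwise keeping the unit dominates.
The shares above 0.2564 belong to Ewa and Alex, contributing 54 each; the remaining 3 contribute 0. Total contributed: 108.
The group account pays out 3.9 × 108 = 421.20 in total (split across the unequal shares, but the aggregate is all that matters for the group sum).
The 3 free-riders keep 54 each, adding 162. Group total = 162 + 421.20 = 583.20.

583.20 points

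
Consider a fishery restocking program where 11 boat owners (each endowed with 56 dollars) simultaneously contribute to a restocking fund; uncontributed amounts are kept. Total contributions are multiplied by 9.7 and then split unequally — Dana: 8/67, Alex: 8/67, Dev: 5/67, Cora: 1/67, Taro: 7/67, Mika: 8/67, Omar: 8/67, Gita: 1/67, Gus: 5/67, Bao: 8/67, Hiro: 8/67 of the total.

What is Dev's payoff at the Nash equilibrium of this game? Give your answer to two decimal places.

Each unit j contributes comes back to j as 9.7 × (j's share), so j prefers to contribute only if that share exceeds 1/9.7 = 0.1031; otherwise keeping the unit dominates.
The shares above 0.1031 belong to Dana, Alex, Taro, Mika, Omar, Bao and Hiro, contributing 56 each; the remaining 4 contribute 0. Total contributed: 392.
Dev keeps 56 and receives 9.7 × 392 × 5/67 = 283.76 from the restocking fund, for a payoff of 339.76.

339.76 dollars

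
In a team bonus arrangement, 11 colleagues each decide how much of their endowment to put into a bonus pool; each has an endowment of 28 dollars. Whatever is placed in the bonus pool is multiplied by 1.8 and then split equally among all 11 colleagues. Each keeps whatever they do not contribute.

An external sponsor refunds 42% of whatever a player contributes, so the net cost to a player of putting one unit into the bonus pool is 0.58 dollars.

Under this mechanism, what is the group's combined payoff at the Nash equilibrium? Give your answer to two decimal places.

308.00 dollars

With the mechanism, a contributed unit returns (1.8/11) / 0.58 = 0.2821 per unit of net cost — still below 1 — so contributing 0 remains dominant for every player.
At the Nash equilibrium no one contributes; group total payoff = 11 × 28 = 308.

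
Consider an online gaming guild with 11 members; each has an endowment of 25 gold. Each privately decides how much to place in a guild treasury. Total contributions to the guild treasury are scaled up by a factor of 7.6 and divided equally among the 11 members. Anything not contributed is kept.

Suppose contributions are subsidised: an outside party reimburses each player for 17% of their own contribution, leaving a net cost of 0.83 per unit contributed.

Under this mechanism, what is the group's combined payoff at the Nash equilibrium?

275.00 gold

The effective private return is (7.6/11) / 0.83 = 0.8324, which is still under 1, so the mechanism doesn't change anyone's dominant strategy: zero contribution.
Everyone keeps their endowment and the group total is 11 × 25 = 275.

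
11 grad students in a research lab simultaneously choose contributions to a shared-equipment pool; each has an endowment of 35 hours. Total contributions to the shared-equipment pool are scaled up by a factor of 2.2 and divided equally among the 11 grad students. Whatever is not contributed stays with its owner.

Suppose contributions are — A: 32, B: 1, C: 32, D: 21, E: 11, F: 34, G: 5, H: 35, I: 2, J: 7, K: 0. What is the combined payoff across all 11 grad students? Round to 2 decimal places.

Total contributed: 32 + 1 + 32 + 21 + 11 + 34 + 5 + 35 + 2 + 7 + 0 = 180; total kept: 11 × 35 − 180 = 205.
The shared-equipment pool pays out 2.2 × 180 = 396.00 in aggregate.
Group total = 205 + 396.00 = 601.00.

601.00 hours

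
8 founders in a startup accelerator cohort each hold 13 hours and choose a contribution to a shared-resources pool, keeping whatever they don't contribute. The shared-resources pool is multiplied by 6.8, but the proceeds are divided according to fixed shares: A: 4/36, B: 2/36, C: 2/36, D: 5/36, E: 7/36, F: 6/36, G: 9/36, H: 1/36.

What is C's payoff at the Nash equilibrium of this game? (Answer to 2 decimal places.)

For player j, contributing a unit is worthwhile iff 6.8 × (j's share) ≥ 1, i.e. iff j's share is at least 0.1471.
E, F and G are above the threshold, contributing 13 each; the remaining 5 contribute 0. Total contributed: 39.
C keeps 13 and receives 6.8 × 39 × 2/36 = 14.73 from the shared-resources pool, for a payoff of 27.73.

27.73 hours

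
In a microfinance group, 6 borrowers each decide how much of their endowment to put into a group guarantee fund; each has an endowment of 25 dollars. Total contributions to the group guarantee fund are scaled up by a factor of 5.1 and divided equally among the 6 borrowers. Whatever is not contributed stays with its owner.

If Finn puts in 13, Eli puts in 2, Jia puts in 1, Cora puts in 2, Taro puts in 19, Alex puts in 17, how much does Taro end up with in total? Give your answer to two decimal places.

51.90 dollars

Total contributed: 13 + 2 + 1 + 2 + 19 + 17 = 54.
Each receives 5.1 × 54 / 6 = 45.90 from the group guarantee fund.
Taro keeps 25 − 19 = 6, so Taro's payoff is 6 + 45.90 = 51.90.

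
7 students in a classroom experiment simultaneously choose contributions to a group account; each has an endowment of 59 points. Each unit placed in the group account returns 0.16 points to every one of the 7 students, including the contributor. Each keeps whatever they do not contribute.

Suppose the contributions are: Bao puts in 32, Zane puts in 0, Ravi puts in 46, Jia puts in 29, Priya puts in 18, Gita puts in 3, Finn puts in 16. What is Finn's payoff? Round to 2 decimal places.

66.04 points

Total contributed: 32 + 0 + 46 + 29 + 18 + 3 + 16 = 144.
Each receives 0.16 × 144 = 23.04 from the group account.
Finn keeps 59 − 16 = 43, so Finn's payoff is 43 + 23.04 = 66.04.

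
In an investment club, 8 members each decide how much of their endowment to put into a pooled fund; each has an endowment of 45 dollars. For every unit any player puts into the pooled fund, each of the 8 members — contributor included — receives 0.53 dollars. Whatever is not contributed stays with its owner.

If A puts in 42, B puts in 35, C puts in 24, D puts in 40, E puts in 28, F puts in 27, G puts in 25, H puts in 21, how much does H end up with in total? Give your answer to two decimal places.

152.26 dollars

Total contributed: 42 + 35 + 24 + 40 + 28 + 27 + 25 + 21 = 242.
Each receives 0.53 × 242 = 128.26 from the pooled fund.
H keeps 45 − 21 = 24, so H's payoff is 24 + 128.26 = 152.26.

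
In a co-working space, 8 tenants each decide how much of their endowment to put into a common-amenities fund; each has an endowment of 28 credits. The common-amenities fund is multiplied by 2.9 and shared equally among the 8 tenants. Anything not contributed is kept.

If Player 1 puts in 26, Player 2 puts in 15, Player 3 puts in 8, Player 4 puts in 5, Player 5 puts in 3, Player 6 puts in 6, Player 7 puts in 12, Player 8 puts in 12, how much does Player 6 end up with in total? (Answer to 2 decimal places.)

53.54 credits

Total contributed: 26 + 15 + 8 + 5 + 3 + 6 + 12 + 12 = 87.
Each receives 2.9 × 87 / 8 = 31.54 from the common-amenities fund.
Player 6 keeps 28 − 6 = 22, so Player 6's payoff is 22 + 31.54 = 53.54.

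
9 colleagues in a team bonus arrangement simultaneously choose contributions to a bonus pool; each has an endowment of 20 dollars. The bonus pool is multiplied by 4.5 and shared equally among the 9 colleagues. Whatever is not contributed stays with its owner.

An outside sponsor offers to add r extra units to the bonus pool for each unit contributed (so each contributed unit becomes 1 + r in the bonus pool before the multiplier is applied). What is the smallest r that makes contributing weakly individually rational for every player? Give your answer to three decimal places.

With matching at rate r, one contributed unit becomes (1 + r) in the bonus pool and returns 4.5 × (1 + r) / 9 to the contributor.
Setting this equal to 1: 1 + r = 9/4.5 = 2.0000.
So the minimum matching rate is r = 2.0000 − 1 = 1.000.

1.000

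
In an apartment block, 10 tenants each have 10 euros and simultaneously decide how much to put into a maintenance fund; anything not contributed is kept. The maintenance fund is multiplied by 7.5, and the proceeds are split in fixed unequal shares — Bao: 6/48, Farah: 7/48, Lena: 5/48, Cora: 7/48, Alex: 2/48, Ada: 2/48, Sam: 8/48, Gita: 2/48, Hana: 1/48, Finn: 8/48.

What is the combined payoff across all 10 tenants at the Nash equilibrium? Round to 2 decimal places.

360.00 euros

A player with share s gets back 7.5·s per unit contributed, so full contribution is dominant for anyone with s > 1/7.5 = 0.1333 and zero contribution is dominant for anyone below.
The shares above 0.1333 belong to Farah, Cora, Sam and Finn, contributing 10 each; the remaining 6 contribute 0. Total contributed: 40.
The maintenance fund pays out 7.5 × 40 = 300.00 in total (split across the unequal shares, but the aggregate is all that matters for the group sum).
The 6 free-riders keep 10 each, adding 60. Group total = 60 + 300.00 = 360.00.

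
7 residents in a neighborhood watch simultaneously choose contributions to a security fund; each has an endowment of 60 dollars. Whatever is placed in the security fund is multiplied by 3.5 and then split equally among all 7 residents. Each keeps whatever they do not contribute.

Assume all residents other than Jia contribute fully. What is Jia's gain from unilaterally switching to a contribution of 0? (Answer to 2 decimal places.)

30.00 dollars

Switching from a contribution of 60 to 0 lets Jia keep an extra 60 dollars, but lowers the security fund by 60, which costs Jia their own share of that drop: 3.5/7 × 60 = 30.00.
Net gain = 60 − 30.00 = 30.00. The private return per contributed unit (0.5000) is below 1, so free-riding is indeed the best response regardless of what the others do.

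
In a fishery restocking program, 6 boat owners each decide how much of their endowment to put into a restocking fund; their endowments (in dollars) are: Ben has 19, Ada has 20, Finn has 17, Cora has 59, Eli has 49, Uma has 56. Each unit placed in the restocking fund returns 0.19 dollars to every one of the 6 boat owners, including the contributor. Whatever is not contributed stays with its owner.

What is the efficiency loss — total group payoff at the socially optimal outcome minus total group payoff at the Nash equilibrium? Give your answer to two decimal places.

30.80 dollars

The private return per contributed unit is 0.19 < 1 for everyone, so the Nash equilibrium is zero contribution and the group total is Σ E_j = 19 + 20 + 17 + 59 + 49 + 56 = 220.
Each contributed unit returns 1.140 to the group, so the social optimum is full contribution by everyone: group total = 1.140 × 220 = 250.80.
Efficiency loss = (1.140 − 1) × 220 = 30.80.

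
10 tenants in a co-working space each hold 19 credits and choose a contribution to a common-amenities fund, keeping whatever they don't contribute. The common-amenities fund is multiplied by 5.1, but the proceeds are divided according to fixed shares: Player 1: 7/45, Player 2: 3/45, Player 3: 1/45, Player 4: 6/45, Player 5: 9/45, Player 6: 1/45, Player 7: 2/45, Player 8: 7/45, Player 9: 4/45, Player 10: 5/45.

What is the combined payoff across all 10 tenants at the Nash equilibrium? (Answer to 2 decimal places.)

Player j's private return per contributed unit is 5.1 × (j's share). Contributing is weakly dominant for j when that share is at least 1/5.1 = 0.1961, and contributing 0 is dominant otherwise.
The only share above 0.1961 is Player 5's 9/45, contributing 19; the remaining 9 contribute 0. Total contributed: 19.
The common-amenities fund pays out 5.1 × 19 = 96.90 in total (split across the unequal shares, but the aggregate is all that matters for the group sum).
The 9 free-riders keep 19 each, adding 171. Group total = 171 + 96.90 = 267.90.

267.90 credits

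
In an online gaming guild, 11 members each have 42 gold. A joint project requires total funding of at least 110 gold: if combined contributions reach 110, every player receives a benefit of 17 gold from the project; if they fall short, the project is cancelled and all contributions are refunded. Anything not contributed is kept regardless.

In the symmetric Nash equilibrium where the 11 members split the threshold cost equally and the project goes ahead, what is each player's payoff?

Equal share of the threshold: 110/11 = 10.
At this profile no one gains by cutting their contribution: any cut drops the total below 110, the project is cancelled, contributions are refunded, and the deviator ends with 42, which is less than 42 − 10 + 17 = 49. Contributing more than 10 just wastes the excess. So contributing exactly 10 is a best response.
Each player's payoff: 42 − 10 + 17 = 49.

49 gold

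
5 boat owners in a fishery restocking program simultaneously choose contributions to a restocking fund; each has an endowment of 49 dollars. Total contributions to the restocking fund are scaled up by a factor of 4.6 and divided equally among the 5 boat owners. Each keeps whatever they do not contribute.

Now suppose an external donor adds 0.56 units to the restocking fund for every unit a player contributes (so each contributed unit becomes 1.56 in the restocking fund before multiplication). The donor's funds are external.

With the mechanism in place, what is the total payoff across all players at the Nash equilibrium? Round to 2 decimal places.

1758.12 dollars

Under the mechanism each unit contributed yields 4.6 × 1.56 / 5 = 1.4352 back to its contributor per unit of net cost, which exceeds 1, making full contribution the dominant choice for everyone.
At the Nash equilibrium everyone contributes 49. Group total payoff = 4.6 × 1.56 × 245 = 1758.12.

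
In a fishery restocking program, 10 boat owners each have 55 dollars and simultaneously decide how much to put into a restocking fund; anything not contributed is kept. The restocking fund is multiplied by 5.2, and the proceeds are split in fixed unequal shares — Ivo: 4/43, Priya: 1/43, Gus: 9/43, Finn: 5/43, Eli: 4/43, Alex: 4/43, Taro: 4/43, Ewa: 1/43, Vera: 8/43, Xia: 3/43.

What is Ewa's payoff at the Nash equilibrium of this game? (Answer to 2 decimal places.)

61.65 dollars

A player with share s gets back 5.2·s per unit contributed, so full contribution is dominant for anyone with s > 1/5.2 = 0.1923 and zero contribution is dominant for anyone below.
Only Gus (9/43) clears that bar, contributing 55; the remaining 9 contribute 0. Total contributed: 55.
Ewa keeps 55 and receives 5.2 × 55 × 1/43 = 6.65 from the restocking fund, for a payoff of 61.65.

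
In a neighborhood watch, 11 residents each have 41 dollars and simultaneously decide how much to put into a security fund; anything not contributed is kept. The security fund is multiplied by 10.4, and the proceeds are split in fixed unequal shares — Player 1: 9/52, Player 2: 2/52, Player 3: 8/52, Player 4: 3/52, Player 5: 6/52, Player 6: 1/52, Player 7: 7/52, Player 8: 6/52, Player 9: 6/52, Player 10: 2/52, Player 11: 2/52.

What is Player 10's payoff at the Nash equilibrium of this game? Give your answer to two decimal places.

A player with share s gets back 10.4·s per unit contributed, so full contribution is dominant for anyone with s > 1/10.4 = 0.0962 and zero contribution is dominant for anyone below.
Player 1, Player 3, Player 5, Player 7, Player 8 and Player 9 clear that bar, contributing 41 each; the remaining 5 contribute 0. Total contributed: 246.
Player 10 keeps 41 and receives 10.4 × 246 × 2/52 = 98.40 from the security fund, for a payoff of 139.40.

139.40 dollars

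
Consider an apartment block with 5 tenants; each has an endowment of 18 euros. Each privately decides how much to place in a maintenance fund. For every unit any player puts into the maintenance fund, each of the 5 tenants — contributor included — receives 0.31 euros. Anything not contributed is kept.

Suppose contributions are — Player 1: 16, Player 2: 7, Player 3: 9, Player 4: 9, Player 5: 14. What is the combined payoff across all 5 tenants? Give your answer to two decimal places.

120.25 euros

Total contributed: 16 + 7 + 9 + 9 + 14 = 55; total kept: 5 × 18 − 55 = 35.
The maintenance fund pays out 0.31 × 5 × 55 = 85.25 in aggregate.
Group total = 35 + 85.25 = 120.25.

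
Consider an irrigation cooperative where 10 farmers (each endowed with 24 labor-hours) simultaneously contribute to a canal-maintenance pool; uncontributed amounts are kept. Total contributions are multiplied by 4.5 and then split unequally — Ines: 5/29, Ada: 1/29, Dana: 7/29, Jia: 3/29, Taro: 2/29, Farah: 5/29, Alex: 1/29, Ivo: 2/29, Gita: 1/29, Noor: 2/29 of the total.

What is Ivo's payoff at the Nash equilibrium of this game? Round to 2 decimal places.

31.45 labor-hours

Player j's private return per contributed unit is 4.5 × (j's share). Contributing is weakly dominant for j when that share is at least 1/4.5 = 0.2222, and contributing 0 is dominant otherwise.
Dana alone (share 7/29) is above the threshold, contributing 24; the remaining 9 contribute 0. Total contributed: 24.
Ivo keeps 24 and receives 4.5 × 24 × 2/29 = 7.45 from the canal-maintenance pool, for a payoff of 31.45.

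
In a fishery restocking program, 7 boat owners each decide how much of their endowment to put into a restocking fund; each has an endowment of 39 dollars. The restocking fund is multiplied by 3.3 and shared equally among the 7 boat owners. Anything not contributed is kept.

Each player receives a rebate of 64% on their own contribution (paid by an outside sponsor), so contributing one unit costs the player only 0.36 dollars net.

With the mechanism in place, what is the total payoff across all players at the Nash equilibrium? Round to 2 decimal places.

1075.62 dollars

With the mechanism, a contributed unit returns (3.3/7) / 0.36 = 1.3095 per unit of net cost to the contributor — now above 1 — so contributing fully is weakly dominant for every player.
At the Nash equilibrium everyone contributes 39. Group total payoff = 7 × (39 × 0.64 + 3.3 × 39) = 1075.62.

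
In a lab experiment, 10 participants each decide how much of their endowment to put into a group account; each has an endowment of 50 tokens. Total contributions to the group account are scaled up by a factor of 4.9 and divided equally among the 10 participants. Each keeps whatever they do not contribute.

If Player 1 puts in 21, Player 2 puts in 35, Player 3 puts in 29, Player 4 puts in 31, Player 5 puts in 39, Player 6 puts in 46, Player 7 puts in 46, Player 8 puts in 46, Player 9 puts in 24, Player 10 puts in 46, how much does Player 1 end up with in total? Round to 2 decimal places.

206.87 tokens

Total contributed: 21 + 35 + 29 + 31 + 39 + 46 + 46 + 46 + 24 + 46 = 363.
Each receives 4.9 × 363 / 10 = 177.87 from the group account.
Player 1 keeps 50 − 21 = 29, so Player 1's payoff is 29 + 177.87 = 206.87.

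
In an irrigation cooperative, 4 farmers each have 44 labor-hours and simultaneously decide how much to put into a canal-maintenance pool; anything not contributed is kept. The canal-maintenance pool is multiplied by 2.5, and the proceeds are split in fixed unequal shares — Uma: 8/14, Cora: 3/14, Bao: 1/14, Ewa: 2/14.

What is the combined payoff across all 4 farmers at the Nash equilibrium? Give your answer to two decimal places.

242.00 labor-hours

Each unit j contributes comes back to j as 2.5 × (j's share), so j prefers to contribute only if that share exceeds 1/2.5 = 0.4000; otherwise keeping the unit dominates.
Uma alone (share 8/14) is above the threshold, contributing 44; the remaining 3 contribute 0. Total contributed: 44.
The canal-maintenance pool pays out 2.5 × 44 = 110.00 in total (split across the unequal shares, but the aggregate is all that matters for the group sum).
The 3 free-riders keep 44 each, adding 132. Group total = 132 + 110.00 = 242.00.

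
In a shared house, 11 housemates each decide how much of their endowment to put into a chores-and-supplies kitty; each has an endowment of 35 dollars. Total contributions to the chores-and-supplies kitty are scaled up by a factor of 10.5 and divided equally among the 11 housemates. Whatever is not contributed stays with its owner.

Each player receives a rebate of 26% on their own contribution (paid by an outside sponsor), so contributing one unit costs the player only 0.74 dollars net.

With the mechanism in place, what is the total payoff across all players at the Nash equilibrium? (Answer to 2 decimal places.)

4142.60 dollars

The effective private return per unit is now (10.5/11) / 0.74 = 1.2899 > 1, so every player's dominant strategy flips to full contribution.
So the Nash equilibrium is full contribution by all 11; the group earns 11 × (35 × 0.26 + 10.5 × 35) = 4142.60.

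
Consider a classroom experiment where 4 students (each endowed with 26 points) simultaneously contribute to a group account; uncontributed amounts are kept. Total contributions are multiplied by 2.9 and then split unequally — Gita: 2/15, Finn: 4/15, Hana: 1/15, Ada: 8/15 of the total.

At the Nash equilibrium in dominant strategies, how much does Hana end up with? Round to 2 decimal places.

31.03 points

Player j's private return per contributed unit is 2.9 × (j's share). Contributing is weakly dominant for j when that share is at least 1/2.9 = 0.3448, and contributing 0 is dominant otherwise.
The only share above 0.3448 is Ada's 8/15, contributing 26; the remaining 3 contribute 0. Total contributed: 26.
Hana keeps 26 and receives 2.9 × 26 × 1/15 = 5.03 from the group account, for a payoff of 31.03.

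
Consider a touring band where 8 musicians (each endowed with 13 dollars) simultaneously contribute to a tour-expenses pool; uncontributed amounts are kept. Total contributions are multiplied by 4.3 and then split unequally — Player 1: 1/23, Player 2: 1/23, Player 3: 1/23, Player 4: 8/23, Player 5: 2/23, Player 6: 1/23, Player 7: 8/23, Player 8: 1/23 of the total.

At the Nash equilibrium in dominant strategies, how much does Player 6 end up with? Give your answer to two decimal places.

Player j's private return per contributed unit is 4.3 × (j's share). Contributing is weakly dominant for j when that share is at least 1/4.3 = 0.2326, and contributing 0 is dominant otherwise.
The shares above 0.2326 belong to Player 4 and Player 7, contributing 13 each; the remaining 6 contribute 0. Total contributed: 26.
Player 6 keeps 13 and receives 4.3 × 26 × 1/23 = 4.86 from the tour-expenses pool, for a payoff of 17.86.

17.86 dollars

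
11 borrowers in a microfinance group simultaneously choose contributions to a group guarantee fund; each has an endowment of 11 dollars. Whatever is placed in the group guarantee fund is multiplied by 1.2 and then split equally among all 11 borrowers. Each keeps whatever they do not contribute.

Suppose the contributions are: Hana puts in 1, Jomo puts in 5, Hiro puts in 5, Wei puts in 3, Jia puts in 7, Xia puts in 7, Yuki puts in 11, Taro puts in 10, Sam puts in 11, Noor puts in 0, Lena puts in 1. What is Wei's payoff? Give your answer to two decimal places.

Total contributed: 1 + 5 + 5 + 3 + 7 + 7 + 11 + 10 + 11 + 0 + 1 = 61.
Each receives 1.2 × 61 / 11 = 6.65 from the group guarantee fund.
Wei keeps 11 − 3 = 8, so Wei's payoff is 8 + 6.65 = 14.65.

14.65 dollars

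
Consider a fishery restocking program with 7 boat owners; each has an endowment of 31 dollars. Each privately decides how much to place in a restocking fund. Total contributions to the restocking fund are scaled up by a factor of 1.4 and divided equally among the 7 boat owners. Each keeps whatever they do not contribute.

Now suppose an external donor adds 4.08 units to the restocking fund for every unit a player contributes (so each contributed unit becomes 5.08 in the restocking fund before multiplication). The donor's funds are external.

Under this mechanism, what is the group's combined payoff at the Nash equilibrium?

1543.30 dollars

The effective private return per unit is now 1.4 × 5.08 / 7 = 1.0160 > 1, so every player's dominant strategy flips to full contribution.
At the Nash equilibrium everyone contributes 31. Group total payoff = 1.4 × 5.08 × 217 = 1543.30.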